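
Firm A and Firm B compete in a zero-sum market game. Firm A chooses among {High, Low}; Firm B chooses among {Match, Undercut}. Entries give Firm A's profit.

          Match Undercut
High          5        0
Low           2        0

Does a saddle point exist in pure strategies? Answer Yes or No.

Row minima: High → 0, Low → 0; maximin = 0.
Column maxima: Match → 5, Undercut → 0; minimax = 0.
maximin = minimax = 0, so a saddle point exists.

Yes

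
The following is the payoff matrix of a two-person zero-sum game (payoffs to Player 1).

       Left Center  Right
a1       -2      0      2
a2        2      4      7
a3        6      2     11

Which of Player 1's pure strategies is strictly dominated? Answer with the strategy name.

a2 gives a strictly higher payoff than a1 against every column: 2 > -2, 4 > 0, 7 > 2.
So a1 is strictly dominated and Player 1 never plays it.

a1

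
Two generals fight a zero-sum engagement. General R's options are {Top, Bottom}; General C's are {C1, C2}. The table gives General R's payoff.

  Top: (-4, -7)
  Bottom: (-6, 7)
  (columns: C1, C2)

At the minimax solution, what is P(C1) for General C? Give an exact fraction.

Row minima: Top → -7, Bottom → -6; maximin = -6.
Column maxima: C1 → -4, C2 → 7; minimax = -4.
-6 ≠ -4, so there is no saddle point; optimal play is mixed.
Let General R play Top with probability p. Expected payoff against C1: (-4)p + (-6)(1−p) = 2p − 6; against C2: (-7)p + 7(1−p) = −14p + 7.
Setting these equal: 2p − 6 = −14p + 7 ⇒ 16p = 13 ⇒ p = 13/16, and the value is (2)·(13/16) − 6 = -35/8.
For General C: with q = P(C1), equating Top's and Bottom's payoffs gives 3q − 7 = −13q + 7 ⇒ q = 7/8.

7/8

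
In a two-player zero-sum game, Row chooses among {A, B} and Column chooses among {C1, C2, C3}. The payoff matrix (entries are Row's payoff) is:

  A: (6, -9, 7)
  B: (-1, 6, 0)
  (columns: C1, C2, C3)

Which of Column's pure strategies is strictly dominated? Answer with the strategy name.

C1 holds Row's payoff strictly below C3 in every row: 6 < 7, -1 < 0.
So C3 is strictly dominated for Column.

C3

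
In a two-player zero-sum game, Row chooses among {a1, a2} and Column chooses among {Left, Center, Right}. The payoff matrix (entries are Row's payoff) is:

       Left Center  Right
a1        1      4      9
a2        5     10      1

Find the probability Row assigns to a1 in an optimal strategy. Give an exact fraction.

1/3

Row minima: a1 → 1, a2 → 1; maximin = 1.
Column maxima: Left → 5, Center → 10, Right → 9; minimax = 5.
1 ≠ 5, so there is no saddle point; optimal play is mixed.
Center is strictly dominated by Left (it gives Row strictly more in every row), so Column never plays it.
On the remaining 2×2 (a1, a2 vs Left, Right):
Let Row play a1 with probability p. Expected payoff against Left: 1p + 5(1−p) = −4p + 5; against Right: 9p + 1(1−p) = 8p + 1.
Setting these equal: −4p + 5 = 8p + 1 ⇒ −12p = -4 ⇒ p = 1/3, and the value is (-4)·(1/3) + 5 = 11/3.
For Column: with q = P(Left), equating a1's and a2's payoffs gives −8q + 9 = 4q + 1 ⇒ q = 2/3.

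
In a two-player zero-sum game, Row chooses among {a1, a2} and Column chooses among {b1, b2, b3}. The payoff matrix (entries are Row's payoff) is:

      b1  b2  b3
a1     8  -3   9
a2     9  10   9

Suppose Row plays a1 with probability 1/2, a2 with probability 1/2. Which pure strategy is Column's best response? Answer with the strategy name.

If Column plays b1, Row's expected payoff is (1/2)·8 + (1/2)·9 = 17/2.
If Column plays b2, Row's expected payoff is (1/2)·(-3) + (1/2)·10 = 7/2.
If Column plays b3, Row's expected payoff is (1/2)·9 + (1/2)·9 = 9.
Column minimizes Row's payoff; the smallest is 7/2, so the best response is b2.

b2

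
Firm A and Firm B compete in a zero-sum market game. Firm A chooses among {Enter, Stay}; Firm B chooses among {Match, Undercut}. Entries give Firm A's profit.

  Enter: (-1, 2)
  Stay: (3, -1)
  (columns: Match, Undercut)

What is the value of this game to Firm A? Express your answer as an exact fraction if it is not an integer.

5/7

Row minima: Enter → -1, Stay → -1; maximin = -1.
Column maxima: Match → 3, Undercut → 2; minimax = 2.
-1 ≠ 2, so there is no saddle point; optimal play is mixed.
Let Firm A play Enter with probability p. Expected payoff against Match: (-1)p + 3(1−p) = −4p + 3; against Undercut: 2p + (-1)(1−p) = 3p − 1.
Setting these equal: −4p + 3 = 3p − 1 ⇒ −7p = -4 ⇒ p = 4/7, and the value is (-4)·(4/7) + 3 = 5/7.
For Firm B: with q = P(Match), equating Enter's and Stay's payoffs gives −3q + 2 = 4q − 1 ⇒ q = 3/7.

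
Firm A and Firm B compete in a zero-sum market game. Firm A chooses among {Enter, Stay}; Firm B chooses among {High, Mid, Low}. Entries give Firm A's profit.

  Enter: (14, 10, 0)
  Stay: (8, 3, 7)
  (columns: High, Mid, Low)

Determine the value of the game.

5

Row minima: Enter → 0, Stay → 3; maximin = 3.
Column maxima: High → 14, Mid → 10, Low → 7; minimax = 7.
3 ≠ 7, so there is no saddle point; optimal play is mixed.
High is strictly dominated by Mid (it gives Firm A strictly more in every row), so Firm B never plays it.
On the remaining 2×2 (Enter, Stay vs Mid, Low):
Let Firm A play Enter with probability p. Expected payoff against Mid: 10p + 3(1−p) = 7p + 3; against Low: 0p + 7(1−p) = −7p + 7.
Setting these equal: 7p + 3 = −7p + 7 ⇒ 14p = 4 ⇒ p = 2/7, and the value is (7)·(2/7) + 3 = 5.
For Firm B: with q = P(Mid), equating Enter's and Stay's payoffs gives 10q = −4q + 7 ⇒ q = 1/2.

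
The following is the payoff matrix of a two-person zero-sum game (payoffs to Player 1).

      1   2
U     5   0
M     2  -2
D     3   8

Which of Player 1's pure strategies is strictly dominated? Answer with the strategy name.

M

U gives a strictly higher payoff than M against every column: 5 > 2, 0 > -2.
So M is strictly dominated and Player 1 never plays it.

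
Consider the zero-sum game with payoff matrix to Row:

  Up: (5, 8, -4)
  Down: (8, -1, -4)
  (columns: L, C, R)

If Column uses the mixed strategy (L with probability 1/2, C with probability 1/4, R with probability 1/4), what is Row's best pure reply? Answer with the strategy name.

Up

Expected payoff of Up: (1/2)·5 + (1/4)·8 + (1/4)·(-4) = 7/2.
Expected payoff of Down: (1/2)·8 + (1/4)·(-1) + (1/4)·(-4) = 11/4.
The largest is 7/2, so Row's best response is Up.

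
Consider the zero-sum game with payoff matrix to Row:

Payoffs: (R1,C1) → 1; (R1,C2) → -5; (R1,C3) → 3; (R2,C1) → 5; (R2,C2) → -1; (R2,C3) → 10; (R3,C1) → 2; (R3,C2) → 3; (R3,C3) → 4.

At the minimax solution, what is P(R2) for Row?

Row minima: R1 → -5, R2 → -1, R3 → 2; maximin = 2.
Column maxima: C1 → 5, C2 → 3, C3 → 10; minimax = 3.
2 ≠ 3, so there is no saddle point; optimal play is mixed.
R1 is strictly dominated by R2, so Row never plays it.
C3 is strictly dominated by C1 (it gives Row strictly more in every row), so Column never plays it.
On the remaining 2×2 (R2, R3 vs C1, C2):
Let Row play R2 with probability p. Expected payoff against C1: 5p + 2(1−p) = 3p + 2; against C2: (-1)p + 3(1−p) = −4p + 3.
Setting these equal: 3p + 2 = −4p + 3 ⇒ 7p = 1 ⇒ p = 1/7, and the value is (3)·(1/7) + 2 = 17/7.
For Column: with q = P(C1), equating R2's and R3's payoffs gives 6q − 1 = −q + 3 ⇒ q = 4/7.

1/7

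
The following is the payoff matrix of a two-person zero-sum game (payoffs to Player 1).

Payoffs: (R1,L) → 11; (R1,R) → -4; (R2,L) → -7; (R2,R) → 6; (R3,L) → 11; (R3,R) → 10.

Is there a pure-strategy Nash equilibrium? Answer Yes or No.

Row minima: R1 → -4, R2 → -7, R3 → 10; maximin = 10.
Column maxima: L → 11, R → 10; minimax = 10.
maximin = minimax = 10, so a saddle point exists.

Yes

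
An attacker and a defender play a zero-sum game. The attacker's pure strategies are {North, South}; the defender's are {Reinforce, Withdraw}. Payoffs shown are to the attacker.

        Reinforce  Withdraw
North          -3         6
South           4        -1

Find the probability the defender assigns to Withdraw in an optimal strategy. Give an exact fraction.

Row minima: North → -3, South → -1; maximin = -1.
Column maxima: Reinforce → 4, Withdraw → 6; minimax = 4.
-1 ≠ 4, so there is no saddle point; optimal play is mixed.
Let the attacker play North with probability p. Expected payoff against Reinforce: (-3)p + 4(1−p) = −7p + 4; against Withdraw: 6p + (-1)(1−p) = 7p − 1.
Setting these equal: −7p + 4 = 7p − 1 ⇒ −14p = -5 ⇒ p = 5/14, and the value is (-7)·(5/14) + 4 = 3/2.
For the defender: with q = P(Reinforce), equating North's and South's payoffs gives −9q + 6 = 5q − 1 ⇒ q = 1/2.

1/2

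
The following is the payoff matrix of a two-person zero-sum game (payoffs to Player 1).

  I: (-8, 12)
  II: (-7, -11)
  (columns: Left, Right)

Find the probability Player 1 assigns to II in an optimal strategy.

5/6

Row minima: I → -8, II → -11; maximin = -8.
Column maxima: Left → -7, Right → 12; minimax = -7.
-8 ≠ -7, so there is no saddle point; optimal play is mixed.
Let Player 1 play I with probability p. Expected payoff against Left: (-8)p + (-7)(1−p) = −p − 7; against Right: 12p + (-11)(1−p) = 23p − 11.
Setting these equal: −p − 7 = 23p − 11 ⇒ −24p = -4 ⇒ p = 1/6, and the value is (-1)·(1/6) − 7 = -43/6.
For Player 2: with q = P(Left), equating I's and II's payoffs gives −20q + 12 = 4q − 11 ⇒ q = 23/24.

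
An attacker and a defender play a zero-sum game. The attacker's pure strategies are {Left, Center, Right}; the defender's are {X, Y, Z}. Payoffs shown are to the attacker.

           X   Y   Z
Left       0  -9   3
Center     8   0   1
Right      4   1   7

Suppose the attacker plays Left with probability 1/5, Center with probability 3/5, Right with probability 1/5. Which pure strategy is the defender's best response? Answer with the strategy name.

Y

If the defender plays X, the attacker's expected payoff is (1/5)·0 + (3/5)·8 + (1/5)·4 = 28/5.
If the defender plays Y, the attacker's expected payoff is (1/5)·(-9) + (3/5)·0 + (1/5)·1 = -8/5.
If the defender plays Z, the attacker's expected payoff is (1/5)·3 + (3/5)·1 + (1/5)·7 = 13/5.
The defender minimizes the attacker's payoff; the smallest is -8/5, so the best response is Y.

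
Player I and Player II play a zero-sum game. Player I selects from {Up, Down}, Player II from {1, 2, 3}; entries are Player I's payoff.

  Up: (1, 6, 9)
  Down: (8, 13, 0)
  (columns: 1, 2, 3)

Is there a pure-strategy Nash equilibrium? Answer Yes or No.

Row minima: Up → 1, Down → 0; maximin = 1.
Column maxima: 1 → 8, 2 → 13, 3 → 9; minimax = 8.
1 ≠ 8, so no pure-strategy equilibrium exists.

No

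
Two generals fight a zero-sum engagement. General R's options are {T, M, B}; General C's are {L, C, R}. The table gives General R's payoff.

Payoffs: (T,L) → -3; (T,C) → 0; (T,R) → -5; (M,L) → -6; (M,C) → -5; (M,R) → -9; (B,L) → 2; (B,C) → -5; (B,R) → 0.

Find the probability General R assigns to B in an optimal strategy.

1/2

Row minima: T → -5, M → -9, B → -5; maximin = -5.
Column maxima: L → 2, C → 0, R → 0; minimax = 0.
-5 ≠ 0, so there is no saddle point; optimal play is mixed.
M is strictly dominated by T, so General R never plays it.
L is strictly dominated by R (it gives General R strictly more in every row), so General C never plays it.
On the remaining 2×2 (T, B vs C, R):
Let General R play T with probability p. Expected payoff against C: 0p + (-5)(1−p) = 5p − 5; against R: (-5)p + 0(1−p) = −5p.
Setting these equal: 5p − 5 = −5p ⇒ 10p = 5 ⇒ p = 1/2, and the value is (5)·(1/2) − 5 = -5/2.
For General C: with q = P(C), equating T's and B's payoffs gives 5q − 5 = −5q ⇒ q = 1/2.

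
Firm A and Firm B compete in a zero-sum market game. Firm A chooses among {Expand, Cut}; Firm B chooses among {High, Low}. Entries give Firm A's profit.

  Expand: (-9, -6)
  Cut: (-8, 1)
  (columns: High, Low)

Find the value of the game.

Row minima: Expand → -9, Cut → -8; maximin = -8.
Column maxima: High → -8, Low → 1; minimax = -8.
Since maximin = minimax = -8, there is a saddle point and the value is -8.

-8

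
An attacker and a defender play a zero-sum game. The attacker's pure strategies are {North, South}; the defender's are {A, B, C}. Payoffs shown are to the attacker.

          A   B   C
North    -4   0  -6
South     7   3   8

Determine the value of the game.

Row minima: North → -6, South → 3; maximin = 3.
Column maxima: A → 7, B → 3, C → 8; minimax = 3.
Since maximin = minimax = 3, there is a saddle point and the value is 3.

3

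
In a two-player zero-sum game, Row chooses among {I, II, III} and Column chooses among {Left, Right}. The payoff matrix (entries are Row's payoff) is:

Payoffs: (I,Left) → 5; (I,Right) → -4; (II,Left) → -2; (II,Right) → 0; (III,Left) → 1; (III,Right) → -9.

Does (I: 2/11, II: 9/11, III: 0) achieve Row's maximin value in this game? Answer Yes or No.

Yes

Against Left this mix gives (2/11)·5 + (9/11)·(-2) = -8/11.
Against Right this mix gives (2/11)·(-4) + (9/11)·0 = -8/11.
All of Column's active replies (Left, Right) yield -8/11, and no column does worse for Row. The mix makes Column indifferent and guarantees -8/11, so it is optimal.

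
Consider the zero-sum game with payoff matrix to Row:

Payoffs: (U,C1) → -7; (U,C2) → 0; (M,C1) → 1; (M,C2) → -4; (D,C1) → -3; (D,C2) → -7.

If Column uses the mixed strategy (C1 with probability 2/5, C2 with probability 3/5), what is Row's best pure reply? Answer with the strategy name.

Expected payoff of U: (2/5)·(-7) + (3/5)·0 = -14/5.
Expected payoff of M: (2/5)·1 + (3/5)·(-4) = -2.
Expected payoff of D: (2/5)·(-3) + (3/5)·(-7) = -27/5.
The largest is -2, so Row's best response is M.

M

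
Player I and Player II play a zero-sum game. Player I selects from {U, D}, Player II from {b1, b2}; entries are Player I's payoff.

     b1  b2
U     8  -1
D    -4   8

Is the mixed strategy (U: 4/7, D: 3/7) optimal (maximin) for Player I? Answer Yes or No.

Against b1 this mix gives (4/7)·8 + (3/7)·(-4) = 20/7.
Against b2 this mix gives (4/7)·(-1) + (3/7)·8 = 20/7.
All of Player II's active replies (b1, b2) yield 20/7, and no column does worse for Player I. The mix makes Player II indifferent and guarantees 20/7, so it is optimal.

Yes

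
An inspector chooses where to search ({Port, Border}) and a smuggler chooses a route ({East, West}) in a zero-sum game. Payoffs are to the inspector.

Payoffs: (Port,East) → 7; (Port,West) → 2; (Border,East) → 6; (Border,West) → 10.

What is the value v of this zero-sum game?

58/9

Row minima: Port → 2, Border → 6; maximin = 6.
Column maxima: East → 7, West → 10; minimax = 7.
6 ≠ 7, so there is no saddle point; optimal play is mixed.
Let the inspector play Port with probability p. Expected payoff against East: 7p + 6(1−p) = p + 6; against West: 2p + 10(1−p) = −8p + 10.
Setting these equal: p + 6 = −8p + 10 ⇒ 9p = 4 ⇒ p = 4/9, and the value is (1)·(4/9) + 6 = 58/9.
For the smuggler: with q = P(East), equating Port's and Border's payoffs gives 5q + 2 = −4q + 10 ⇒ q = 8/9.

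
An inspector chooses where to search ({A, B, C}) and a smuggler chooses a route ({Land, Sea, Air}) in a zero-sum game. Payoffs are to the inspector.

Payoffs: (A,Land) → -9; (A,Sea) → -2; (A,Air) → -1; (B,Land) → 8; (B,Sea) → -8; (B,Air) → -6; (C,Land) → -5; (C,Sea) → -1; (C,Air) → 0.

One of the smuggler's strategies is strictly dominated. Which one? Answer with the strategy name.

Air

Sea holds the inspector's payoff strictly below Air in every row: -2 < -1, -8 < -6, -1 < 0.
So Air is strictly dominated for the smuggler.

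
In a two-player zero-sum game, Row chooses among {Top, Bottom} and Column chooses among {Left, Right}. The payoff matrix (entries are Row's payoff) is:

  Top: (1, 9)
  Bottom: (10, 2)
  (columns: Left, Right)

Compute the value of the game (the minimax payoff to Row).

Row minima: Top → 1, Bottom → 2; maximin = 2.
Column maxima: Left → 10, Right → 9; minimax = 9.
2 ≠ 9, so there is no saddle point; optimal play is mixed.
Let Row play Top with probability p. Expected payoff against Left: 1p + 10(1−p) = −9p + 10; against Right: 9p + 2(1−p) = 7p + 2.
Setting these equal: −9p + 10 = 7p + 2 ⇒ −16p = -8 ⇒ p = 1/2, and the value is (-9)·(1/2) + 10 = 11/2.
For Column: with q = P(Left), equating Top's and Bottom's payoffs gives −8q + 9 = 8q + 2 ⇒ q = 7/16.

11/2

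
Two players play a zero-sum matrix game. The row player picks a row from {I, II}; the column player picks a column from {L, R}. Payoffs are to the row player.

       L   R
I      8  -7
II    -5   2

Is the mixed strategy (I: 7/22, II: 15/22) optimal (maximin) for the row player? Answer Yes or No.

Yes

Against L this mix gives (7/22)·8 + (15/22)·(-5) = -19/22.
Against R this mix gives (7/22)·(-7) + (15/22)·2 = -19/22.
All of the column player's active replies (L, R) yield -19/22, and no column does worse for the row player. The mix makes the column player indifferent and guarantees -19/22, so it is optimal.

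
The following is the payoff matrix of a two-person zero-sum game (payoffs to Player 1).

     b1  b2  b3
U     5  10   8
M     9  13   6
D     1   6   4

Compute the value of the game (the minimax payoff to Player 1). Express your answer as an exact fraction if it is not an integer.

7

Row minima: U → 5, M → 6, D → 1; maximin = 6.
Column maxima: b1 → 9, b2 → 13, b3 → 8; minimax = 8.
6 ≠ 8, so there is no saddle point; optimal play is mixed.
D is strictly dominated by U, so Player 1 never plays it.
b2 is strictly dominated by b1 (it gives Player 1 strictly more in every row), so Player 2 never plays it.
On the remaining 2×2 (U, M vs b1, b3):
Let Player 1 play U with probability p. Expected payoff against b1: 5p + 9(1−p) = −4p + 9; against b3: 8p + 6(1−p) = 2p + 6.
Setting these equal: −4p + 9 = 2p + 6 ⇒ −6p = -3 ⇒ p = 1/2, and the value is (-4)·(1/2) + 9 = 7.
For Player 2: with q = P(b1), equating U's and M's payoffs gives −3q + 8 = 3q + 6 ⇒ q = 1/3.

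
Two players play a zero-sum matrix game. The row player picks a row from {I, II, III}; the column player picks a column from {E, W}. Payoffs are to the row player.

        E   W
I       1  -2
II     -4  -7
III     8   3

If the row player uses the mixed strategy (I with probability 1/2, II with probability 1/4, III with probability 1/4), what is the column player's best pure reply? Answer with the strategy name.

If the column player plays E, the row player's expected payoff is (1/2)·1 + (1/4)·(-4) + (1/4)·8 = 3/2.
If the column player plays W, the row player's expected payoff is (1/2)·(-2) + (1/4)·(-7) + (1/4)·3 = -2.
The column player minimizes the row player's payoff; the smallest is -2, so the best response is W.

W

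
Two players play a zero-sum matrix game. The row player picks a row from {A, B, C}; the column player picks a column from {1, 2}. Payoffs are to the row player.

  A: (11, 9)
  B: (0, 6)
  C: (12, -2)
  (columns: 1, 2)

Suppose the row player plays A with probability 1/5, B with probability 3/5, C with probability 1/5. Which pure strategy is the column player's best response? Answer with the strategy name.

If the column player plays 1, the row player's expected payoff is (1/5)·11 + (3/5)·0 + (1/5)·12 = 23/5.
If the column player plays 2, the row player's expected payoff is (1/5)·9 + (3/5)·6 + (1/5)·(-2) = 5.
The column player minimizes the row player's payoff; the smallest is 23/5, so the best response is 1.

1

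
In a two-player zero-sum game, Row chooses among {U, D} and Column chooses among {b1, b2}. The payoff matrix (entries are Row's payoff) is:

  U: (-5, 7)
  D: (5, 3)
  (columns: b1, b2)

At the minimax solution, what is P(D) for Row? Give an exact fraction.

6/7

Row minima: U → -5, D → 3; maximin = 3.
Column maxima: b1 → 5, b2 → 7; minimax = 5.
3 ≠ 5, so there is no saddle point; optimal play is mixed.
Let Row play U with probability p. Expected payoff against b1: (-5)p + 5(1−p) = −10p + 5; against b2: 7p + 3(1−p) = 4p + 3.
Setting these equal: −10p + 5 = 4p + 3 ⇒ −14p = -2 ⇒ p = 1/7, and the value is (-10)·(1/7) + 5 = 25/7.
For Column: with q = P(b1), equating U's and D's payoffs gives −12q + 7 = 2q + 3 ⇒ q = 2/7.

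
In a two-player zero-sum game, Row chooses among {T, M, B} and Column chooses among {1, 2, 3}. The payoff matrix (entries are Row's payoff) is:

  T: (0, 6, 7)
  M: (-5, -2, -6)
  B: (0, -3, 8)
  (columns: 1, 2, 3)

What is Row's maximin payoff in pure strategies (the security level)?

Row minima: T → 0, M → -6, B → -3.
The best of these is 0.

0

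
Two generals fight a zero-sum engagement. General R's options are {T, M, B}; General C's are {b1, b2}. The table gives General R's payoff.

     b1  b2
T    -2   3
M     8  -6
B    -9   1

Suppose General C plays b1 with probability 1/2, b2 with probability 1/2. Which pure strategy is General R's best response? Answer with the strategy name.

Expected payoff of T: (1/2)·(-2) + (1/2)·3 = 1/2.
Expected payoff of M: (1/2)·8 + (1/2)·(-6) = 1.
Expected payoff of B: (1/2)·(-9) + (1/2)·1 = -4.
The largest is 1, so General R's best response is M.

M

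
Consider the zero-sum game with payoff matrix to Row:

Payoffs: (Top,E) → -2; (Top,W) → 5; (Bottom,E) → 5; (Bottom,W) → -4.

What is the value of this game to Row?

Row minima: Top → -2, Bottom → -4; maximin = -2.
Column maxima: E → 5, W → 5; minimax = 5.
-2 ≠ 5, so there is no saddle point; optimal play is mixed.
Let Row play Top with probability p. Expected payoff against E: (-2)p + 5(1−p) = −7p + 5; against W: 5p + (-4)(1−p) = 9p − 4.
Setting these equal: −7p + 5 = 9p − 4 ⇒ −16p = -9 ⇒ p = 9/16, and the value is (-7)·(9/16) + 5 = 17/16.
For Column: with q = P(E), equating Top's and Bottom's payoffs gives −7q + 5 = 9q − 4 ⇒ q = 9/16.

17/16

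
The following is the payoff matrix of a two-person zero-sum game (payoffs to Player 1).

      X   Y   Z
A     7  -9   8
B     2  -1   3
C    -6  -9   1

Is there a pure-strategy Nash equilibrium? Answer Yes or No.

Yes

Row minima: A → -9, B → -1, C → -9; maximin = -1.
Column maxima: X → 7, Y → -1, Z → 8; minimax = -1.
maximin = minimax = -1, so a saddle point exists.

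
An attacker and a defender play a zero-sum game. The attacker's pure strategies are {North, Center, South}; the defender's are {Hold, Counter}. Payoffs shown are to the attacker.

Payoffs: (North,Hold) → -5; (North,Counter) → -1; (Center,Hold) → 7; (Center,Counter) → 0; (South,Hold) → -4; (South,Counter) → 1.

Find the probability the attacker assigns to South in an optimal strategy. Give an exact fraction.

7/12

Row minima: North → -5, Center → 0, South → -4; maximin = 0.
Column maxima: Hold → 7, Counter → 1; minimax = 1.
0 ≠ 1, so there is no saddle point; optimal play is mixed.
North is strictly dominated by Center, so the attacker never plays it.
On the remaining 2×2 (Center, South vs Hold, Counter):
Let the attacker play Center with probability p. Expected payoff against Hold: 7p + (-4)(1−p) = 11p − 4; against Counter: 0p + 1(1−p) = −p + 1.
Setting these equal: 11p − 4 = −p + 1 ⇒ 12p = 5 ⇒ p = 5/12, and the value is (11)·(5/12) − 4 = 7/12.
For the defender: with q = P(Hold), equating Center's and South's payoffs gives 7q = −5q + 1 ⇒ q = 1/12.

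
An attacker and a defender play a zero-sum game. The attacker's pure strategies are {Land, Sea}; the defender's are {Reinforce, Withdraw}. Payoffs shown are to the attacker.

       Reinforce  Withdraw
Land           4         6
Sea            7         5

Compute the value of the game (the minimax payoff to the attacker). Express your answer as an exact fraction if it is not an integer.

Row minima: Land → 4, Sea → 5; maximin = 5.
Column maxima: Reinforce → 7, Withdraw → 6; minimax = 6.
5 ≠ 6, so there is no saddle point; optimal play is mixed.
Let the attacker play Land with probability p. Expected payoff against Reinforce: 4p + 7(1−p) = −3p + 7; against Withdraw: 6p + 5(1−p) = p + 5.
Setting these equal: −3p + 7 = p + 5 ⇒ −4p = -2 ⇒ p = 1/2, and the value is (-3)·(1/2) + 7 = 11/2.
For the defender: with q = P(Reinforce), equating Land's and Sea's payoffs gives −2q + 6 = 2q + 5 ⇒ q = 1/4.

11/2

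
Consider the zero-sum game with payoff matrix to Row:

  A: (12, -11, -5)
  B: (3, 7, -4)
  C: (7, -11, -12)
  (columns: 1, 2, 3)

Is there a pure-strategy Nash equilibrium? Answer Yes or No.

Row minima: A → -11, B → -4, C → -12; maximin = -4.
Column maxima: 1 → 12, 2 → 7, 3 → -4; minimax = -4.
maximin = minimax = -4, so a saddle point exists.

Yes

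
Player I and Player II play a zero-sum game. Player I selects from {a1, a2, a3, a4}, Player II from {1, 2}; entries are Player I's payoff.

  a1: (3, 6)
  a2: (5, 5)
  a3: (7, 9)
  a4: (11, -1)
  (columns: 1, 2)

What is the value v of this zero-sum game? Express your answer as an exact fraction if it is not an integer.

53/7

Row minima: a1 → 3, a2 → 5, a3 → 7, a4 → -1; maximin = 7.
Column maxima: 1 → 11, 2 → 9; minimax = 9.
7 ≠ 9, so there is no saddle point; optimal play is mixed.
a1 is strictly dominated by a3, so Player I never plays it.
a2 is strictly dominated by a3, so Player I never plays it.
On the remaining 2×2 (a3, a4 vs 1, 2):
Let Player I play a3 with probability p. Expected payoff against 1: 7p + 11(1−p) = −4p + 11; against 2: 9p + (-1)(1−p) = 10p − 1.
Setting these equal: −4p + 11 = 10p − 1 ⇒ −14p = -12 ⇒ p = 6/7, and the value is (-4)·(6/7) + 11 = 53/7.
For Player II: with q = P(1), equating a3's and a4's payoffs gives −2q + 9 = 12q − 1 ⇒ q = 5/7.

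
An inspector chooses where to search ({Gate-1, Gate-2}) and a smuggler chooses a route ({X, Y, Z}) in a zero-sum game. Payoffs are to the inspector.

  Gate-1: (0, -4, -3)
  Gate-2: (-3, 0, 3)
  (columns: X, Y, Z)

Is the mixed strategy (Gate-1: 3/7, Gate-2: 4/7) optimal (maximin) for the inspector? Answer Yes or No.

Yes

Against X this mix gives (3/7)·0 + (4/7)·(-3) = -12/7.
Against Y this mix gives (3/7)·(-4) + (4/7)·0 = -12/7.
Against Z this mix gives (3/7)·(-3) + (4/7)·3 = 3/7.
All of the smuggler's active replies (X, Y) yield -12/7, and no column does worse for the inspector. The mix makes the smuggler indifferent and guarantees -12/7, so it is optimal.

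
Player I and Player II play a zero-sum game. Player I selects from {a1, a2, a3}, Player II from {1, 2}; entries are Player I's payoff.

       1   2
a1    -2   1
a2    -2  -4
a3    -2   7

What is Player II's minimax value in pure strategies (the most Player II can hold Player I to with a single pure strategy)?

Column maxima: 1 → -2, 2 → 7.
The smallest of these is -2.

-2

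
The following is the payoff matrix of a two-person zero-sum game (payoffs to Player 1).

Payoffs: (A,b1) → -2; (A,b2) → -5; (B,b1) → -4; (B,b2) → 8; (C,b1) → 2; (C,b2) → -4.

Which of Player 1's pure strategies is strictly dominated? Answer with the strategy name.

A

C gives a strictly higher payoff than A against every column: 2 > -2, -4 > -5.
So A is strictly dominated and Player 1 never plays it.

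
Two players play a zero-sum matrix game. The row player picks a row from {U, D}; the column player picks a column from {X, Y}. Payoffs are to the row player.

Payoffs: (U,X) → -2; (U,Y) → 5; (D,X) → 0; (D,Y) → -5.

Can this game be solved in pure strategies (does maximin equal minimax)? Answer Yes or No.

Row minima: U → -2, D → -5; maximin = -2.
Column maxima: X → 0, Y → 5; minimax = 0.
-2 ≠ 0, so no pure-strategy equilibrium exists.

No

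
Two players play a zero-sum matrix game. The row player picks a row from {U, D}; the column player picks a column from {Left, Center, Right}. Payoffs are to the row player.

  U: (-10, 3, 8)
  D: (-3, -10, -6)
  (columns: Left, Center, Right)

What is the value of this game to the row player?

Row minima: U → -10, D → -10; maximin = -10.
Column maxima: Left → -3, Center → 3, Right → 8; minimax = -3.
-10 ≠ -3, so there is no saddle point; optimal play is mixed.
Right is strictly dominated by Center (it gives the row player strictly more in every row), so the column player never plays it.
On the remaining 2×2 (U, D vs Left, Center):
Let the row player play U with probability p. Expected payoff against Left: (-10)p + (-3)(1−p) = −7p − 3; against Center: 3p + (-10)(1−p) = 13p − 10.
Setting these equal: −7p − 3 = 13p − 10 ⇒ −20p = -7 ⇒ p = 7/20, and the value is (-7)·(7/20) − 3 = -109/20.
For the column player: with q = P(Left), equating U's and D's payoffs gives −13q + 3 = 7q − 10 ⇒ q = 13/20.

-109/20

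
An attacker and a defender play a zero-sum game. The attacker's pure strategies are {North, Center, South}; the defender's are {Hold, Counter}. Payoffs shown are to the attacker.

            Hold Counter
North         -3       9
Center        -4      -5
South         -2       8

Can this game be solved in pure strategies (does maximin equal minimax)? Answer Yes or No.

Row minima: North → -3, Center → -5, South → -2; maximin = -2.
Column maxima: Hold → -2, Counter → 9; minimax = -2.
maximin = minimax = -2, so a saddle point exists.

Yes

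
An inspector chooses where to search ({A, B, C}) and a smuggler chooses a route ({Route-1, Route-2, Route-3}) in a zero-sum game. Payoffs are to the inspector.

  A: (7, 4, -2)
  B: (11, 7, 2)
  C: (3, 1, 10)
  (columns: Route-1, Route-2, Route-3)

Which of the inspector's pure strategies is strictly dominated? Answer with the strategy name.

B gives a strictly higher payoff than A against every column: 11 > 7, 7 > 4, 2 > -2.
So A is strictly dominated and the inspector never plays it.

A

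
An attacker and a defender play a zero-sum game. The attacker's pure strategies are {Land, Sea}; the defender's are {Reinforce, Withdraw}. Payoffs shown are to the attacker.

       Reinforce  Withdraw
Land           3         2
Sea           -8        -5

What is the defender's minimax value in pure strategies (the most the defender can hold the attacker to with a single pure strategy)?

Column maxima: Reinforce → 3, Withdraw → 2.
The smallest of these is 2.

2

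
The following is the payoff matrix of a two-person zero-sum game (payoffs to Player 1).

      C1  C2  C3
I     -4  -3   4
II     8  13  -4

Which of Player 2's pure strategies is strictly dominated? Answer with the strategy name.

C1 holds Player 1's payoff strictly below C2 in every row: -4 < -3, 8 < 13.
So C2 is strictly dominated for Player 2.

C2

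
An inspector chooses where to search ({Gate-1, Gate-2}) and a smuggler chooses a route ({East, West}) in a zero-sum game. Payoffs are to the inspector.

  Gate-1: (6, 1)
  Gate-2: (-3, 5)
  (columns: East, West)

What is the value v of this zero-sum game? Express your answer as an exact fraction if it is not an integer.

Row minima: Gate-1 → 1, Gate-2 → -3; maximin = 1.
Column maxima: East → 6, West → 5; minimax = 5.
1 ≠ 5, so there is no saddle point; optimal play is mixed.
Let the inspector play Gate-1 with probability p. Expected payoff against East: 6p + (-3)(1−p) = 9p − 3; against West: 1p + 5(1−p) = −4p + 5.
Setting these equal: 9p − 3 = −4p + 5 ⇒ 13p = 8 ⇒ p = 8/13, and the value is (9)·(8/13) − 3 = 33/13.
For the smuggler: with q = P(East), equating Gate-1's and Gate-2's payoffs gives 5q + 1 = −8q + 5 ⇒ q = 4/13.

33/13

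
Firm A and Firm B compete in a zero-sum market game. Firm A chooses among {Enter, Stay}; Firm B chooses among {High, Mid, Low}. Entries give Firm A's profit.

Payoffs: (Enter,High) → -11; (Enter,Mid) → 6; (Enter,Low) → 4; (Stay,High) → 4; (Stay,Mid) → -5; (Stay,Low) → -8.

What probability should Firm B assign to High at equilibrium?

Row minima: Enter → -11, Stay → -8; maximin = -8.
Column maxima: High → 4, Mid → 6, Low → 4; minimax = 4.
-8 ≠ 4, so there is no saddle point; optimal play is mixed.
Mid is strictly dominated by Low (it gives Firm A strictly more in every row), so Firm B never plays it.
On the remaining 2×2 (Enter, Stay vs High, Low):
Let Firm A play Enter with probability p. Expected payoff against High: (-11)p + 4(1−p) = −15p + 4; against Low: 4p + (-8)(1−p) = 12p − 8.
Setting these equal: −15p + 4 = 12p − 8 ⇒ −27p = -12 ⇒ p = 4/9, and the value is (-15)·(4/9) + 4 = -8/3.
For Firm B: with q = P(High), equating Enter's and Stay's payoffs gives −15q + 4 = 12q − 8 ⇒ q = 4/9.

4/9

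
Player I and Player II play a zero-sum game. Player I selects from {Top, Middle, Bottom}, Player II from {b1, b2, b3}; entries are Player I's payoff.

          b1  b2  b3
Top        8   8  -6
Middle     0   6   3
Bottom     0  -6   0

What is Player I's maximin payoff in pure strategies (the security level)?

0

Row minima: Top → -6, Middle → 0, Bottom → -6.
The best of these is 0.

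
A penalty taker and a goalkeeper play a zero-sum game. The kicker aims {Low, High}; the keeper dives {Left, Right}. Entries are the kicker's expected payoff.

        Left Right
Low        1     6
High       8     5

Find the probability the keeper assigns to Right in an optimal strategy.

Row minima: Low → 1, High → 5; maximin = 5.
Column maxima: Left → 8, Right → 6; minimax = 6.
5 ≠ 6, so there is no saddle point; optimal play is mixed.
Let the kicker play Low with probability p. Expected payoff against Left: 1p + 8(1−p) = −7p + 8; against Right: 6p + 5(1−p) = p + 5.
Setting these equal: −7p + 8 = p + 5 ⇒ −8p = -3 ⇒ p = 3/8, and the value is (-7)·(3/8) + 8 = 43/8.
For the keeper: with q = P(Left), equating Low's and High's payoffs gives −5q + 6 = 3q + 5 ⇒ q = 1/8.

7/8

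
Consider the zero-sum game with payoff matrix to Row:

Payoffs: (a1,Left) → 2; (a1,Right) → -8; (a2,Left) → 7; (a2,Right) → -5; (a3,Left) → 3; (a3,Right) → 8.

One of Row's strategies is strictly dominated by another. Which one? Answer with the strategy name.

a1

a2 gives a strictly higher payoff than a1 against every column: 7 > 2, -5 > -8.
So a1 is strictly dominated and Row never plays it.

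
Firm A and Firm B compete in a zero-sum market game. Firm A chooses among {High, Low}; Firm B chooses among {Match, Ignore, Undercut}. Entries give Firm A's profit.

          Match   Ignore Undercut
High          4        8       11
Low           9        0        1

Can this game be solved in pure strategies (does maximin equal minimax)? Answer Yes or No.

No

Row minima: High → 4, Low → 0; maximin = 4.
Column maxima: Match → 9, Ignore → 8, Undercut → 11; minimax = 8.
4 ≠ 8, so no pure-strategy equilibrium exists.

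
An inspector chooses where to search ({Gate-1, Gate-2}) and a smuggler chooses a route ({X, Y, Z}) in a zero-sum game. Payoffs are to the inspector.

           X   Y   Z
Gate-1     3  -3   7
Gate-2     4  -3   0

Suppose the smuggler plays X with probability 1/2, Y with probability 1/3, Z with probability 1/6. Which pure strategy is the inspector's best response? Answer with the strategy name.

Gate-1

Expected payoff of Gate-1: (1/2)·3 + (1/3)·(-3) + (1/6)·7 = 5/3.
Expected payoff of Gate-2: (1/2)·4 + (1/3)·(-3) + (1/6)·0 = 1.
The largest is 5/3, so the inspector's best response is Gate-1.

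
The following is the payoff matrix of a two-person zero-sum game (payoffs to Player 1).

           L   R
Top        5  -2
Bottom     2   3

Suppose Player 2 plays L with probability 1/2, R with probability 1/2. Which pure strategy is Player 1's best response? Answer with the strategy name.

Bottom

Expected payoff of Top: (1/2)·5 + (1/2)·(-2) = 3/2.
Expected payoff of Bottom: (1/2)·2 + (1/2)·3 = 5/2.
The largest is 5/2, so Player 1's best response is Bottom.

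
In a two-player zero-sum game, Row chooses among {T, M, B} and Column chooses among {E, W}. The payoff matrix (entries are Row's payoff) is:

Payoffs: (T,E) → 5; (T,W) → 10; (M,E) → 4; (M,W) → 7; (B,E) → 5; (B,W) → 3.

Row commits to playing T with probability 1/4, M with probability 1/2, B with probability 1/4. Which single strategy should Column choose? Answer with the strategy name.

E

If Column plays E, Row's expected payoff is (1/4)·5 + (1/2)·4 + (1/4)·5 = 9/2.
If Column plays W, Row's expected payoff is (1/4)·10 + (1/2)·7 + (1/4)·3 = 27/4.
Column minimizes Row's payoff; the smallest is 9/2, so the best response is E.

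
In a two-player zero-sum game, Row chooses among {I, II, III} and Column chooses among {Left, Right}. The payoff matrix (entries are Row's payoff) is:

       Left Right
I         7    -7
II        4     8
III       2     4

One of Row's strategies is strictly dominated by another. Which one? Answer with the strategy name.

II gives a strictly higher payoff than III against every column: 4 > 2, 8 > 4.
So III is strictly dominated and Row never plays it.

III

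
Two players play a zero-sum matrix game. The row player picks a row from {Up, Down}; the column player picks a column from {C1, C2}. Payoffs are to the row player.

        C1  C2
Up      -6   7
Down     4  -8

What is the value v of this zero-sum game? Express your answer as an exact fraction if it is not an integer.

Row minima: Up → -6, Down → -8; maximin = -6.
Column maxima: C1 → 4, C2 → 7; minimax = 4.
-6 ≠ 4, so there is no saddle point; optimal play is mixed.
Let the row player play Up with probability p. Expected payoff against C1: (-6)p + 4(1−p) = −10p + 4; against C2: 7p + (-8)(1−p) = 15p − 8.
Setting these equal: −10p + 4 = 15p − 8 ⇒ −25p = -12 ⇒ p = 12/25, and the value is (-10)·(12/25) + 4 = -4/5.
For the column player: with q = P(C1), equating Up's and Down's payoffs gives −13q + 7 = 12q − 8 ⇒ q = 3/5.

-4/5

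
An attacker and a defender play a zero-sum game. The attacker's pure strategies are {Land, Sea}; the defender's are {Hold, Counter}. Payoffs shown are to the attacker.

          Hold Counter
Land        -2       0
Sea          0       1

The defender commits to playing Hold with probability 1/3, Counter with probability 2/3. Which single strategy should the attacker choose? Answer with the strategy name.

Expected payoff of Land: (1/3)·(-2) + (2/3)·0 = -2/3.
Expected payoff of Sea: (1/3)·0 + (2/3)·1 = 2/3.
The largest is 2/3, so the attacker's best response is Sea.

Sea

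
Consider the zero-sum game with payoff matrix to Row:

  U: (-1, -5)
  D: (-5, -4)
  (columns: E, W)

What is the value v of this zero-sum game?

-21/5

Row minima: U → -5, D → -5; maximin = -5.
Column maxima: E → -1, W → -4; minimax = -4.
-5 ≠ -4, so there is no saddle point; optimal play is mixed.
Let Row play U with probability p. Expected payoff against E: (-1)p + (-5)(1−p) = 4p − 5; against W: (-5)p + (-4)(1−p) = −p − 4.
Setting these equal: 4p − 5 = −p − 4 ⇒ 5p = 1 ⇒ p = 1/5, and the value is (4)·(1/5) − 5 = -21/5.
For Column: with q = P(E), equating U's and D's payoffs gives 4q − 5 = −q − 4 ⇒ q = 1/5.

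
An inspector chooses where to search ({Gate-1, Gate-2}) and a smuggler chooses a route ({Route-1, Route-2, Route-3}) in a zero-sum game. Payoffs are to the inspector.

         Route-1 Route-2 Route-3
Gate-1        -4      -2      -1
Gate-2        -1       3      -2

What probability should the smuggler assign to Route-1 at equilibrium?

1/4

Row minima: Gate-1 → -4, Gate-2 → -2; maximin = -2.
Column maxima: Route-1 → -1, Route-2 → 3, Route-3 → -1; minimax = -1.
-2 ≠ -1, so there is no saddle point; optimal play is mixed.
Route-2 is strictly dominated by Route-1 (it gives the inspector strictly more in every row), so the smuggler never plays it.
On the remaining 2×2 (Gate-1, Gate-2 vs Route-1, Route-3):
Let the inspector play Gate-1 with probability p. Expected payoff against Route-1: (-4)p + (-1)(1−p) = −3p − 1; against Route-3: (-1)p + (-2)(1−p) = p − 2.
Setting these equal: −3p − 1 = p − 2 ⇒ −4p = -1 ⇒ p = 1/4, and the value is (-3)·(1/4) − 1 = -7/4.
For the smuggler: with q = P(Route-1), equating Gate-1's and Gate-2's payoffs gives −3q − 1 = q − 2 ⇒ q = 1/4.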